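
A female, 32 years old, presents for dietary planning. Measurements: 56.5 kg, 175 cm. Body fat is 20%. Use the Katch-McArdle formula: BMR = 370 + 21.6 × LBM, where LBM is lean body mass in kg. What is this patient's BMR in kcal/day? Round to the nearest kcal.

1346 kcal/day

LBM = 56.5 × (1 − 0.2) = 45.2 kg. Katch-McArdle: BMR = 370 + 21.6 × 45.2 = 1346.32 kcal/day.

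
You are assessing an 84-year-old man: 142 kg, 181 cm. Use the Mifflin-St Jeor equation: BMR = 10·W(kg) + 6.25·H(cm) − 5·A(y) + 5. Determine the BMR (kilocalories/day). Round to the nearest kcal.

Mifflin-St Jeor (male): BMR = 10(142) + 6.25(181) − 5(84) + 5 = 1420 + 1131.25 − 420 + 5 = 2136.25 kcal/day.

2136 kilocalories/day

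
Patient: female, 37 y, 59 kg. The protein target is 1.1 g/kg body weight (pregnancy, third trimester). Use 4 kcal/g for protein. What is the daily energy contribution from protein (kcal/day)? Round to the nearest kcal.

260 kcal/day

Protein = 1.1 g/kg × 59 kg = 64.9 g/day.
Protein energy = 64.9 g × 4 kcal/g = 259.6 kcal/day.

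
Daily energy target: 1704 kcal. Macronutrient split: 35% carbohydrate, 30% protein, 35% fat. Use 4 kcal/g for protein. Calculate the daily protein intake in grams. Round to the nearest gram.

128 g/day

Protein energy = 30% × 1704 = 511.2 kcal.
At 4 kcal/g: 511.2 ÷ 4 = 127.8 g.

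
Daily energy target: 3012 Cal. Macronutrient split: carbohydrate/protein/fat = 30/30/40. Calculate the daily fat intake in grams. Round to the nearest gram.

134 g/day

Fat energy = 40% × 3012 = 1204.8 kcal.
At 9 kcal/g: 1204.8 ÷ 9 = 133.8667 g.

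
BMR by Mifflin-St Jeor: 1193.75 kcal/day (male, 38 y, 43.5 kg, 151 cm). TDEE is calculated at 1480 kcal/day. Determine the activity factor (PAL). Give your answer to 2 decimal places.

1.24

Activity factor = TEE ÷ BMR = 1480 ÷ 1193.75 = 1.24.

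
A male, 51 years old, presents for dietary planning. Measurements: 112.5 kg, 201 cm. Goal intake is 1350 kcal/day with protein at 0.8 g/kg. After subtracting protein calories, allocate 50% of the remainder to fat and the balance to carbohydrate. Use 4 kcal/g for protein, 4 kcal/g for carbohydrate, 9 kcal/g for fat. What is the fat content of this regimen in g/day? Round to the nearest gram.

55 g/day

Protein = 0.8 × 112.5 = 90 g → 90 × 4 = 360 kcal.
Non-protein calories = 1350 − 360 = 990 kcal.
Fat: 50% × 990 = 495 kcal; carbohydrate: 495 kcal.
Fat: 495 kcal ÷ 9 kcal/g = 55 g.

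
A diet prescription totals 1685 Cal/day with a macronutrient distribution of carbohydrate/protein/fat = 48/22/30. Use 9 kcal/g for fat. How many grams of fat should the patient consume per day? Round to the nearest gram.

56 g/day

Fat energy = 30% × 1685 = 505.5 kcal.
At 9 kcal/g: 505.5 ÷ 9 = 56.1667 g.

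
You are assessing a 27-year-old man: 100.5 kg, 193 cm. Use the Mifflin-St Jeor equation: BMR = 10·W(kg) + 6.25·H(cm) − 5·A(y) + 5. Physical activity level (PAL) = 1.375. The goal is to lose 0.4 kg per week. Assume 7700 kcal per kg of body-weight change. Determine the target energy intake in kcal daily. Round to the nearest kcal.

Mifflin-St Jeor (male): BMR = 10(100.5) + 6.25(193) − 5(27) + 5 = 1005 + 1206.25 − 135 + 5 = 2081.25 kcal/day.
TEE = 2081.25 × 1.375 = 2861.7188 kcal/day.
Required daily deficit = 0.4 × 7700 ÷ 7 = 440 kcal/day.
Target intake = 2861.7188 − 440 = 2421.7188 kcal/day.

2422 kcal daily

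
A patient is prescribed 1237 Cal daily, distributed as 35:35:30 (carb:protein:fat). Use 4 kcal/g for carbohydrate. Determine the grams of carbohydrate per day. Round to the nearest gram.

108 g/day

Carbohydrate energy = 35% × 1237 = 432.95 kcal.
At 4 kcal/g: 432.95 ÷ 4 = 108.2375 g.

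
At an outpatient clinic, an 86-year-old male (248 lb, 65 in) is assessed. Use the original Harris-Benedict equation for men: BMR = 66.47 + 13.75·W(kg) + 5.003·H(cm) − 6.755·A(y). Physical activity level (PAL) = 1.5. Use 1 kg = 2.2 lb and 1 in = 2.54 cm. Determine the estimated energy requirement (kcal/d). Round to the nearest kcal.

2792 kcal/d

Convert to metric: weight = 248 ÷ 2.2 = 112.7273 kg; height = 65 × 2.54 = 165.1 cm.
Harris-Benedict: BMR = 66.47 + 13.75(112.7273) + 5.003(165.1) − 6.755(86) = 1861.5353 kcal/day.
TEE = BMR × activity factor = 1861.5353 × 1.5 = 2792.303 kcal/day.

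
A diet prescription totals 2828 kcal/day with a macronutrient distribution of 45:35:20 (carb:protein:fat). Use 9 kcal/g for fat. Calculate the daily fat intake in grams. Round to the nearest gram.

Fat energy = 20% × 2828 = 565.6 kcal.
At 9 kcal/g: 565.6 ÷ 9 = 62.8444 g.

63 g/day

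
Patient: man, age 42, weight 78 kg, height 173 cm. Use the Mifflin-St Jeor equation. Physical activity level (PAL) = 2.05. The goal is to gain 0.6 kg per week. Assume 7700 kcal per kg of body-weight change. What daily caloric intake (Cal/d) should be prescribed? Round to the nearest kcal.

4055 Cal/d

Mifflin-St Jeor (male): BMR = 10(78) + 6.25(173) − 5(42) + 5 = 780 + 1081.25 − 210 + 5 = 1656.25 kcal/day.
TEE = 1656.25 × 2.05 = 3395.3125 kcal/day.
Required daily surplus = 0.6 × 7700 ÷ 7 = 660 kcal/day.
Target intake = 3395.3125 + 660 = 4055.3125 kcal/day.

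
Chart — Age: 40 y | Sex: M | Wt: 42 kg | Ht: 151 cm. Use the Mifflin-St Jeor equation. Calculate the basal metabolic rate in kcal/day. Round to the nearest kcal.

Mifflin-St Jeor (male): BMR = 10(42) + 6.25(151) − 5(40) + 5 = 420 + 943.75 − 200 + 5 = 1168.75 kcal/day.

1169 kcal/day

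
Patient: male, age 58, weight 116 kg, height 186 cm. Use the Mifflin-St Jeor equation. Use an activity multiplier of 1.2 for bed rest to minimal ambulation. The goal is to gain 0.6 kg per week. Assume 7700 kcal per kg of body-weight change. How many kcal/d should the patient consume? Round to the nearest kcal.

3105 kcal/d

Mifflin-St Jeor (male): BMR = 10(116) + 6.25(186) − 5(58) + 5 = 1160 + 1162.5 − 290 + 5 = 2037.5 kcal/day.
TEE = 2037.5 × 1.2 = 2445 kcal/day.
Required daily surplus = 0.6 × 7700 ÷ 7 = 660 kcal/day.
Target intake = 2445 + 660 = 3105 kcal/day.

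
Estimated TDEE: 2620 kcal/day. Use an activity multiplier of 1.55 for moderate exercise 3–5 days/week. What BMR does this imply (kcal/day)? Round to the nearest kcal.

BMR = TEE ÷ activity factor = 2620 ÷ 1.55 = 1690.3226 kcal/day.

1690 kcal/day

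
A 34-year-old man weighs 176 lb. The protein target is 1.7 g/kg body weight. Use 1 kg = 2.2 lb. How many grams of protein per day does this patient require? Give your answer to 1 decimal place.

Weight in kg = 176 ÷ 2.2 = 80 kg.
Protein = 1.7 g/kg × 80 kg = 136 g/day.

136.0 g/day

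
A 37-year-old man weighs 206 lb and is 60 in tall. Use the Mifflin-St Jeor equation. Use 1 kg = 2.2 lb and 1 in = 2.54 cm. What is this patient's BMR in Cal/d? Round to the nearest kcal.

Convert to metric: weight = 206 ÷ 2.2 = 93.6364 kg; height = 60 × 2.54 = 152.4 cm.
Mifflin-St Jeor (male): BMR = 10(93.6364) + 6.25(152.4) − 5(37) + 5 = 936.3636 + 952.5 − 185 + 5 = 1708.8636 kcal/day.

1709 Cal/d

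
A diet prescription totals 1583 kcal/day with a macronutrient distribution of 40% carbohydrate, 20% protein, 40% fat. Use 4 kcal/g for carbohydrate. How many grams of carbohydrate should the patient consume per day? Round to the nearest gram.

158 g/day

Carbohydrate energy = 40% × 1583 = 633.2 kcal.
At 4 kcal/g: 633.2 ÷ 4 = 158.3 g.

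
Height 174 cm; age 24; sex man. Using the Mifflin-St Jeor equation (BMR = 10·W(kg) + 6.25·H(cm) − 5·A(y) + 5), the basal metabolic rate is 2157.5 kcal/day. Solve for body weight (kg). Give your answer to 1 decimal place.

2157.5 = 10·W + 6.25(174) − 5(24) + 5
10·W = 2157.5 − 972.5 = 1185, so W = 118.5 kg.

118.5 kg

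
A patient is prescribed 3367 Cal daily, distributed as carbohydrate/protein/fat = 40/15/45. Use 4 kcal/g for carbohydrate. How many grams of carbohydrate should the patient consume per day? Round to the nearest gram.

337 g/day

Carbohydrate energy = 40% × 3367 = 1346.8 kcal.
At 4 kcal/g: 1346.8 ÷ 4 = 336.7 g.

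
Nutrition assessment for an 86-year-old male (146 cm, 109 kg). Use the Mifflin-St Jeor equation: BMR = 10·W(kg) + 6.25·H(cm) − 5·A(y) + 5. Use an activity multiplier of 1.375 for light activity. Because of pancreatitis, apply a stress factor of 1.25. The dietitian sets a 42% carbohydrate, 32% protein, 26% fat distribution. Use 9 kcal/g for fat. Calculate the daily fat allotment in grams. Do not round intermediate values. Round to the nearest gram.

78 g/day

Mifflin-St Jeor (male): BMR = 10(109) + 6.25(146) − 5(86) + 5 = 1090 + 912.5 − 430 + 5 = 1577.5 kcal/day.
TEE = 1577.5 × 1.375 = 2169.0625 kcal/day.
With stress factor 1.25: 2169.0625 × 1.25 = 2711.3281 kcal/day.
Fat energy = 26% × 2711.3281 = 704.9453 kcal.
Fat = 704.9453 ÷ 9 kcal/g = 78.3273 g.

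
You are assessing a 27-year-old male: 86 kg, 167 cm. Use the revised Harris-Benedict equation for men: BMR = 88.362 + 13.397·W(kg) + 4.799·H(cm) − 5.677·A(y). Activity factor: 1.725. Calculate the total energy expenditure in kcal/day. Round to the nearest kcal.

Harris-Benedict: BMR = 88.362 + 13.397(86) + 4.799(167) − 5.677(27) = 1888.658 kcal/day.
TEE = BMR × activity factor = 1888.658 × 1.725 = 3257.9351 kcal/day.

3258 kcal/day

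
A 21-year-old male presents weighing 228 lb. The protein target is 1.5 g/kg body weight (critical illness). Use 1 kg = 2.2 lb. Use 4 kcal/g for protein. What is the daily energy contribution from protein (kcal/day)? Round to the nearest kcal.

Weight in kg = 228 ÷ 2.2 = 103.6364 kg.
Protein = 1.5 g/kg × 103.6364 kg = 155.4545 g/day.
Protein energy = 155.4545 g × 4 kcal/g = 621.8182 kcal/day.

622 kcal/day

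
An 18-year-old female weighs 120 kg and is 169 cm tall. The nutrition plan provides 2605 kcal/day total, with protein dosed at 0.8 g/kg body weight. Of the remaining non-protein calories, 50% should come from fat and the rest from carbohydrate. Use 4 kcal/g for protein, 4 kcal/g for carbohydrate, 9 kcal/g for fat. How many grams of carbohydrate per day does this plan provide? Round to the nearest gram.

278 g/day

Protein = 0.8 × 120 = 96 g → 96 × 4 = 384 kcal.
Non-protein calories = 2605 − 384 = 2221 kcal.
Fat: 50% × 2221 = 1110.5 kcal; carbohydrate: 1110.5 kcal.
Carbohydrate: 1110.5 kcal ÷ 4 kcal/g = 277.625 g.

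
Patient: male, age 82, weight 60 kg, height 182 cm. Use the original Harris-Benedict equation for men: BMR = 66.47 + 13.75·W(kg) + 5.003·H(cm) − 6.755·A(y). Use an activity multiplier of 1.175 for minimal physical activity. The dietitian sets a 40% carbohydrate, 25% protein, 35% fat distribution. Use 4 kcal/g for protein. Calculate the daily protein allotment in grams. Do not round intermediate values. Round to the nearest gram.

92 g/day

Harris-Benedict: BMR = 66.47 + 13.75(60) + 5.003(182) − 6.755(82) = 1248.106 kcal/day.
TEE = 1248.106 × 1.175 = 1466.5246 kcal/day.
Protein energy = 25% × 1466.5246 = 366.6311 kcal.
Protein = 366.6311 ÷ 4 kcal/g = 91.6578 g.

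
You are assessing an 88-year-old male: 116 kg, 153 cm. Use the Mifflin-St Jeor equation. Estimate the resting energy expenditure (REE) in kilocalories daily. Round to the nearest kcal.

Mifflin-St Jeor (male): BMR = 10(116) + 6.25(153) − 5(88) + 5 = 1160 + 956.25 − 440 + 5 = 1681.25 kcal/day.

1681 kilocalories daily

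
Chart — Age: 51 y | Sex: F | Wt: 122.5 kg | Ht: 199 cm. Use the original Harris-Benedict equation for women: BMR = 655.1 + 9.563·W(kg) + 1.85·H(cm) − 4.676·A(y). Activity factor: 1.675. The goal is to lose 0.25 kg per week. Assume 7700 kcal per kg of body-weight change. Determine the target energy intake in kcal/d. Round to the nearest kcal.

Harris-Benedict: BMR = 655.1 + 9.563(122.5) + 1.85(199) − 4.676(51) = 1956.2415 kcal/day.
TEE = 1956.2415 × 1.675 = 3276.7045 kcal/day.
Required daily deficit = 0.25 × 7700 ÷ 7 = 275 kcal/day.
Target intake = 3276.7045 − 275 = 3001.7045 kcal/day.

3002 kcal/d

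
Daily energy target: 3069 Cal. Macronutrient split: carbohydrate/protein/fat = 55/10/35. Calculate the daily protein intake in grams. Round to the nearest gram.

Protein energy = 10% × 3069 = 306.9 kcal.
At 4 kcal/g: 306.9 ÷ 4 = 76.725 g.

77 g/day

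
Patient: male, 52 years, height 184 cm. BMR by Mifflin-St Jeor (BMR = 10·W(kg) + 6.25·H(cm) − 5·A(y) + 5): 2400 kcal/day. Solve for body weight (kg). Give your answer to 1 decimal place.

150.5 kg

2400 = 10·W + 6.25(184) − 5(52) + 5
10·W = 2400 − 895 = 1505, so W = 150.5 kg.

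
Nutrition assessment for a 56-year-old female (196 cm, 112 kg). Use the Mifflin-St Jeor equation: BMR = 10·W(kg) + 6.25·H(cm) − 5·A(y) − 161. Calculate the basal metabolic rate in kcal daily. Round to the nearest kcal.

1904 kcal daily

Mifflin-St Jeor (female): BMR = 10(112) + 6.25(196) − 5(56) − 161 = 1120 + 1225 − 280 − 161 = 1904 kcal/day.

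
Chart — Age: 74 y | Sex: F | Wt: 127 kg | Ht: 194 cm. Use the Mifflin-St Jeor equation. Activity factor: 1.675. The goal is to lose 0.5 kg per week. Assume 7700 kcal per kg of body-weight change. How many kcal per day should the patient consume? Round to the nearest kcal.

2719 kcal per day

Mifflin-St Jeor (female): BMR = 10(127) + 6.25(194) − 5(74) − 161 = 1270 + 1212.5 − 370 − 161 = 1951.5 kcal/day.
TEE = 1951.5 × 1.675 = 3268.7625 kcal/day.
Required daily deficit = 0.5 × 7700 ÷ 7 = 550 kcal/day.
Target intake = 3268.7625 − 550 = 2718.7625 kcal/day.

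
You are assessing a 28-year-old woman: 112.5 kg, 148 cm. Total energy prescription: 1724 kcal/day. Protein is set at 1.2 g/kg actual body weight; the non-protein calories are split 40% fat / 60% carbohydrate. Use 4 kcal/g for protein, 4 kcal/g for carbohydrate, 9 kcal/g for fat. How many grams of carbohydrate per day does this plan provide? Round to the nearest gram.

178 g/day

Protein = 1.2 × 112.5 = 135 g → 135 × 4 = 540 kcal.
Non-protein calories = 1724 − 540 = 1184 kcal.
Fat: 40% × 1184 = 473.6 kcal; carbohydrate: 710.4 kcal.
Carbohydrate: 710.4 kcal ÷ 4 kcal/g = 177.6 g.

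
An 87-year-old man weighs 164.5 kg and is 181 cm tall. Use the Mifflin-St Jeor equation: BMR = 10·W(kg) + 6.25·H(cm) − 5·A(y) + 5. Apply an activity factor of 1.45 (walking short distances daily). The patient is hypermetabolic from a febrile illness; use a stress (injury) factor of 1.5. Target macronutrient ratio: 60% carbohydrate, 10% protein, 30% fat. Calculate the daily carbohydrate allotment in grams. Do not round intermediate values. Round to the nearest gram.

Mifflin-St Jeor (male): BMR = 10(164.5) + 6.25(181) − 5(87) + 5 = 1645 + 1131.25 − 435 + 5 = 2346.25 kcal/day.
TEE = 2346.25 × 1.45 = 3402.0625 kcal/day.
With stress factor 1.5: 3402.0625 × 1.5 = 5103.0938 kcal/day.
Carbohydrate energy = 60% × 5103.0938 = 3061.8563 kcal.
Carbohydrate = 3061.8563 ÷ 4 kcal/g = 765.4641 g.

765 g/day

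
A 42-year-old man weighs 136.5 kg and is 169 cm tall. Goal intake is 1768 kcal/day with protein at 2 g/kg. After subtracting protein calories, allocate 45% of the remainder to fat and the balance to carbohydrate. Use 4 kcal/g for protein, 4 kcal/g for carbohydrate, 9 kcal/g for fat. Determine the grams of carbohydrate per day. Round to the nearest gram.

Protein = 2 × 136.5 = 273 g → 273 × 4 = 1092 kcal.
Non-protein calories = 1768 − 1092 = 676 kcal.
Fat: 45% × 676 = 304.2 kcal; carbohydrate: 371.8 kcal.
Carbohydrate: 371.8 kcal ÷ 4 kcal/g = 92.95 g.

93 g/day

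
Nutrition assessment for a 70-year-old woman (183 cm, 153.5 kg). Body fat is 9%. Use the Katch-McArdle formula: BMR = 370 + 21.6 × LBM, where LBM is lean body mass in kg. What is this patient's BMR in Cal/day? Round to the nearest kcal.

3387 Cal/day

LBM = 153.5 × (1 − 0.09) = 139.685 kg. Katch-McArdle: BMR = 370 + 21.6 × 139.685 = 3387.196 kcal/day.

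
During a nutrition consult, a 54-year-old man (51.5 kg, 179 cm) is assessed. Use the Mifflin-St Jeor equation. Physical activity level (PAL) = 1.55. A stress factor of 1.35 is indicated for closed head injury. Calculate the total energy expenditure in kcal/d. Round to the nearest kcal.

Mifflin-St Jeor (male): BMR = 10(51.5) + 6.25(179) − 5(54) + 5 = 515 + 1118.75 − 270 + 5 = 1368.75 kcal/day.
TEE = BMR × activity factor = 1368.75 × 1.55 = 2121.5625 kcal/day.
Apply stress factor: 2121.5625 × 1.35 = 2864.1094 kcal/day.

2864 kcal/d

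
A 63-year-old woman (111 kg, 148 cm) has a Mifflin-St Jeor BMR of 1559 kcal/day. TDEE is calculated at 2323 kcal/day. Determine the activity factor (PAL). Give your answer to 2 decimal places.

1.49

Activity factor = TEE ÷ BMR = 2323 ÷ 1559 = 1.49.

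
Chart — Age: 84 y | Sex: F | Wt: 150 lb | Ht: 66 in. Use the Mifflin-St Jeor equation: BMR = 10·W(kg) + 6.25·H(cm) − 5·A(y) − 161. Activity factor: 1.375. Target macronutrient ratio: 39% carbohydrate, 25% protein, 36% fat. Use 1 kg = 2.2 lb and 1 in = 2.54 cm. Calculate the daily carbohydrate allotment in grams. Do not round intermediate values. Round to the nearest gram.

154 g/day

Convert to metric: weight = 150 ÷ 2.2 = 68.1818 kg; height = 66 × 2.54 = 167.64 cm.
Mifflin-St Jeor (female): BMR = 10(68.1818) + 6.25(167.64) − 5(84) − 161 = 681.8182 + 1047.75 − 420 − 161 = 1148.5682 kcal/day.
TEE = 1148.5682 × 1.375 = 1579.2813 kcal/day.
Carbohydrate energy = 39% × 1579.2813 = 615.9197 kcal.
Carbohydrate = 615.9197 ÷ 4 kcal/g = 153.9799 g.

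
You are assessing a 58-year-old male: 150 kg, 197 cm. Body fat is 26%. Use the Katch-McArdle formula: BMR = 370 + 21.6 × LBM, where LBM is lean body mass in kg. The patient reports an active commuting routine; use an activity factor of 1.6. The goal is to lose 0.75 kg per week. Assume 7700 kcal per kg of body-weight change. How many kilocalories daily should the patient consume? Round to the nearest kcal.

LBM = 150 × (1 − 0.26) = 111 kg. Katch-McArdle: BMR = 370 + 21.6 × 111 = 2767.6 kcal/day.
TEE = 2767.6 × 1.6 = 4428.16 kcal/day.
Required daily deficit = 0.75 × 7700 ÷ 7 = 825 kcal/day.
Target intake = 4428.16 − 825 = 3603.16 kcal/day.

3603 kilocalories daily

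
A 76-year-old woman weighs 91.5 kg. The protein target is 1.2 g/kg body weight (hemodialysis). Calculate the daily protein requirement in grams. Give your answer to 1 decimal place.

109.8 g/day

Protein = 1.2 g/kg × 91.5 kg = 109.8 g/day.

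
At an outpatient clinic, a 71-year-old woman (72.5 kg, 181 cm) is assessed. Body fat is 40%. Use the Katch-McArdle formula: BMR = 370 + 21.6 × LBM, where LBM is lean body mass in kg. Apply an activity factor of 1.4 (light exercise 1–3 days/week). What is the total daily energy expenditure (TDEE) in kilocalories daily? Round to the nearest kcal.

1833 kilocalories daily

LBM = 72.5 × (1 − 0.4) = 43.5 kg. Katch-McArdle: BMR = 370 + 21.6 × 43.5 = 1309.6 kcal/day.
TEE = BMR × activity factor = 1309.6 × 1.4 = 1833.44 kcal/day.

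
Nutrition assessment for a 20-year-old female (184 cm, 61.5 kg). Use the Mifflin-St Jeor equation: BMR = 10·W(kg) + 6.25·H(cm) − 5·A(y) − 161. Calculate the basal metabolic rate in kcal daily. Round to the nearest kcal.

1504 kcal daily

Mifflin-St Jeor (female): BMR = 10(61.5) + 6.25(184) − 5(20) − 161 = 615 + 1150 − 100 − 161 = 1504 kcal/day.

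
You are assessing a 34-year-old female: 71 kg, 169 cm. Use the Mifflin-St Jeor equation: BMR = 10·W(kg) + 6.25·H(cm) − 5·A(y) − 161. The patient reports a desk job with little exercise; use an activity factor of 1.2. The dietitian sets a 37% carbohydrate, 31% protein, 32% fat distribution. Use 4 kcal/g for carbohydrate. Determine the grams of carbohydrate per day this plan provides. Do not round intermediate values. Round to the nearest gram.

159 g/day

Mifflin-St Jeor (female): BMR = 10(71) + 6.25(169) − 5(34) − 161 = 710 + 1056.25 − 170 − 161 = 1435.25 kcal/day.
TEE = 1435.25 × 1.2 = 1722.3 kcal/day.
Carbohydrate energy = 37% × 1722.3 = 637.251 kcal.
Carbohydrate = 637.251 ÷ 4 kcal/g = 159.3128 g.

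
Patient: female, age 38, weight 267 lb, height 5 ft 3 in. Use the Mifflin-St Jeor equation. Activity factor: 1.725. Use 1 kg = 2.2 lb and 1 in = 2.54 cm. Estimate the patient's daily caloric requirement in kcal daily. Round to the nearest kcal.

3213 kcal daily

Convert to metric: weight = 267 ÷ 2.2 = 121.3636 kg; height = (5×12 + 3) × 2.54 = 63 × 2.54 = 160.02 cm.
Mifflin-St Jeor (female): BMR = 10(121.3636) + 6.25(160.02) − 5(38) − 161 = 1213.6364 + 1000.125 − 190 − 161 = 1862.7614 kcal/day.
TEE = BMR × activity factor = 1862.7614 × 1.725 = 3213.2634 kcal/day.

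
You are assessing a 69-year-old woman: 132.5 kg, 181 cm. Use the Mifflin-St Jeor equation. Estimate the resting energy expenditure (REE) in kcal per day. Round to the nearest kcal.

Mifflin-St Jeor (female): BMR = 10(132.5) + 6.25(181) − 5(69) − 161 = 1325 + 1131.25 − 345 − 161 = 1950.25 kcal/day.

1950 kcal per day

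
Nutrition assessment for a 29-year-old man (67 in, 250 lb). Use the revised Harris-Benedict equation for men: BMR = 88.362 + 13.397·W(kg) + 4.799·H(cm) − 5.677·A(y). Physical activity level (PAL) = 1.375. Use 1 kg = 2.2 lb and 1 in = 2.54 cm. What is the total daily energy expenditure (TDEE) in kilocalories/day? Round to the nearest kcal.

3111 kilocalories/day

Convert to metric: weight = 250 ÷ 2.2 = 113.6364 kg; height = 67 × 2.54 = 170.18 cm.
Harris-Benedict: BMR = 88.362 + 13.397(113.6364) + 4.799(170.18) − 5.677(29) = 2262.8092 kcal/day.
TEE = BMR × activity factor = 2262.8092 × 1.375 = 3111.3626 kcal/day.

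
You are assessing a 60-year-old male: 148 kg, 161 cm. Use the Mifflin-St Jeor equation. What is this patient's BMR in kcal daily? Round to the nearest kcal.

Mifflin-St Jeor (male): BMR = 10(148) + 6.25(161) − 5(60) + 5 = 1480 + 1006.25 − 300 + 5 = 2191.25 kcal/day.

2191 kcal daily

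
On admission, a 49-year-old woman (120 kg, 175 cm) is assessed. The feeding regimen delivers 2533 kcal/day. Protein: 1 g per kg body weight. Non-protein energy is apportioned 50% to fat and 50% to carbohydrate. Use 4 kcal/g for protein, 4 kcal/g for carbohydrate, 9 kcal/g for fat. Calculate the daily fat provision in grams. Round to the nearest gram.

114 g/day

Protein = 1 × 120 = 120 g → 120 × 4 = 480 kcal.
Non-protein calories = 2533 − 480 = 2053 kcal.
Fat: 50% × 2053 = 1026.5 kcal; carbohydrate: 1026.5 kcal.
Fat: 1026.5 kcal ÷ 9 kcal/g = 114.0556 g.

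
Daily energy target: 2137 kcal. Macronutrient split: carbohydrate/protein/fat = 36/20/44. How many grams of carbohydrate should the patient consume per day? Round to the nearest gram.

192 g/day

Carbohydrate energy = 36% × 2137 = 769.32 kcal.
At 4 kcal/g: 769.32 ÷ 4 = 192.33 g.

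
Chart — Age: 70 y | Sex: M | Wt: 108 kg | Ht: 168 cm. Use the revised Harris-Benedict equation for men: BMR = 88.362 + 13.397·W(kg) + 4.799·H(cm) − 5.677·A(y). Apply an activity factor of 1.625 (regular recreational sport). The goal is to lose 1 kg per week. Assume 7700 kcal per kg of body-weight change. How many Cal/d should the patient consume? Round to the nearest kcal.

2059 Cal/d

Harris-Benedict: BMR = 88.362 + 13.397(108) + 4.799(168) − 5.677(70) = 1944.08 kcal/day.
TEE = 1944.08 × 1.625 = 3159.13 kcal/day.
Required daily deficit = 1 × 7700 ÷ 7 = 1100 kcal/day.
Target intake = 3159.13 − 1100 = 2059.13 kcal/day.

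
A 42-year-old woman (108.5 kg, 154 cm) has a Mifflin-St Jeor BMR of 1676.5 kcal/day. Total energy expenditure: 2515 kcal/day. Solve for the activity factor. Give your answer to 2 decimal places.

1.50

Activity factor = TEE ÷ BMR = 2515 ÷ 1676.5 = 1.5.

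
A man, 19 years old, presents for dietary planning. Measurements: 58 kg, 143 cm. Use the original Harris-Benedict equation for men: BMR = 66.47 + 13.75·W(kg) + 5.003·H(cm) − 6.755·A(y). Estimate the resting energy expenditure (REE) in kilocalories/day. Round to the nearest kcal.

1451 kilocalories/day

Harris-Benedict: BMR = 66.47 + 13.75(58) + 5.003(143) − 6.755(19) = 1451.054 kcal/day.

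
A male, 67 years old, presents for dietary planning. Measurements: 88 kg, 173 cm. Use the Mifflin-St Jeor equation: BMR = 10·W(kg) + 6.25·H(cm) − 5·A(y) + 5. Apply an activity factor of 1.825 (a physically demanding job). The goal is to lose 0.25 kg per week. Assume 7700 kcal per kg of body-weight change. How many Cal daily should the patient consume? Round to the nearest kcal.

2702 Cal daily

Mifflin-St Jeor (male): BMR = 10(88) + 6.25(173) − 5(67) + 5 = 880 + 1081.25 − 335 + 5 = 1631.25 kcal/day.
TEE = 1631.25 × 1.825 = 2977.0313 kcal/day.
Required daily deficit = 0.25 × 7700 ÷ 7 = 275 kcal/day.
Target intake = 2977.0313 − 275 = 2702.0313 kcal/day.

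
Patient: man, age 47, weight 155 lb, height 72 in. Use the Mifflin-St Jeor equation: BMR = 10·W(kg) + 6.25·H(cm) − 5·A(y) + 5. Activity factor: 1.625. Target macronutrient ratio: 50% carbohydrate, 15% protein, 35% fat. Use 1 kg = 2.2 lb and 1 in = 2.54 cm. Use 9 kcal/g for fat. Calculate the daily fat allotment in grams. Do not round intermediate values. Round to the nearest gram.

Convert to metric: weight = 155 ÷ 2.2 = 70.4545 kg; height = 72 × 2.54 = 182.88 cm.
Mifflin-St Jeor (male): BMR = 10(70.4545) + 6.25(182.88) − 5(47) + 5 = 704.5455 + 1143 − 235 + 5 = 1617.5455 kcal/day.
TEE = 1617.5455 × 1.625 = 2628.5114 kcal/day.
Fat energy = 35% × 2628.5114 = 919.979 kcal.
Fat = 919.979 ÷ 9 kcal/g = 102.2199 g.

102 g/day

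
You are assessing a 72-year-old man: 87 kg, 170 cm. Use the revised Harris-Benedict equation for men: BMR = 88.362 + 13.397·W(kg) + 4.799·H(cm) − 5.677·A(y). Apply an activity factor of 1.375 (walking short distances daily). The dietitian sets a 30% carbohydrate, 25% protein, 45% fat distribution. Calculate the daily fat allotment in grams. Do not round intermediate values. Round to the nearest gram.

114 g/day

Harris-Benedict: BMR = 88.362 + 13.397(87) + 4.799(170) − 5.677(72) = 1660.987 kcal/day.
TEE = 1660.987 × 1.375 = 2283.8571 kcal/day.
Fat energy = 45% × 2283.8571 = 1027.7357 kcal.
Fat = 1027.7357 ÷ 9 kcal/g = 114.1929 g.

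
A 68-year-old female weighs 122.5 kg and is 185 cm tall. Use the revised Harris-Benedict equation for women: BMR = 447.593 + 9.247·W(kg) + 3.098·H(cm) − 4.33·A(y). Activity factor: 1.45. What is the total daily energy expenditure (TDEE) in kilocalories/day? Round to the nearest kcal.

Harris-Benedict: BMR = 447.593 + 9.247(122.5) + 3.098(185) − 4.33(68) = 1859.0405 kcal/day.
TEE = BMR × activity factor = 1859.0405 × 1.45 = 2695.6087 kcal/day.

2696 kilocalories/day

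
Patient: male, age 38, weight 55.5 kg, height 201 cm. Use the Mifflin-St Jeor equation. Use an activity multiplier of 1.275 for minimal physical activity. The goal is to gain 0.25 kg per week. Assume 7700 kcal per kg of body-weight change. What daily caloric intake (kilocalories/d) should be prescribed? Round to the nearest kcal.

2348 kilocalories/d

Mifflin-St Jeor (male): BMR = 10(55.5) + 6.25(201) − 5(38) + 5 = 555 + 1256.25 − 190 + 5 = 1626.25 kcal/day.
TEE = 1626.25 × 1.275 = 2073.4688 kcal/day.
Required daily surplus = 0.25 × 7700 ÷ 7 = 275 kcal/day.
Target intake = 2073.4688 + 275 = 2348.4688 kcal/day.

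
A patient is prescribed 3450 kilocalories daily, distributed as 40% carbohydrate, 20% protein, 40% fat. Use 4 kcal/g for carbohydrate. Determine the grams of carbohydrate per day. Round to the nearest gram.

Carbohydrate energy = 40% × 3450 = 1380 kcal.
At 4 kcal/g: 1380 ÷ 4 = 345 g.

345 g/day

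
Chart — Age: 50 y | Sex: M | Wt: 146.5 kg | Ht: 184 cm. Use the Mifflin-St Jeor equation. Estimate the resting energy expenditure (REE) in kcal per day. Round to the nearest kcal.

2370 kcal per day

Mifflin-St Jeor (male): BMR = 10(146.5) + 6.25(184) − 5(50) + 5 = 1465 + 1150 − 250 + 5 = 2370 kcal/day.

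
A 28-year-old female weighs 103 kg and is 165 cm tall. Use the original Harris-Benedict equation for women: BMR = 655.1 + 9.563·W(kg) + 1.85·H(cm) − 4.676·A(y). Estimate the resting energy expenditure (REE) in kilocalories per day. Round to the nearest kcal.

Harris-Benedict: BMR = 655.1 + 9.563(103) + 1.85(165) − 4.676(28) = 1814.411 kcal/day.

1814 kilocalories per day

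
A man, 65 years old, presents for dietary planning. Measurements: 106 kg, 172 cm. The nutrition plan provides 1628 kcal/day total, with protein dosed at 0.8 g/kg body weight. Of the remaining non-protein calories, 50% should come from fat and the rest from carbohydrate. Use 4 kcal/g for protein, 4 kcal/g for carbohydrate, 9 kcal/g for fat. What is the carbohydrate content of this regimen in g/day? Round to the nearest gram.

Protein = 0.8 × 106 = 84.8 g → 84.8 × 4 = 339.2 kcal.
Non-protein calories = 1628 − 339.2 = 1288.8 kcal.
Fat: 50% × 1288.8 = 644.4 kcal; carbohydrate: 644.4 kcal.
Carbohydrate: 644.4 kcal ÷ 4 kcal/g = 161.1 g.

161 g/day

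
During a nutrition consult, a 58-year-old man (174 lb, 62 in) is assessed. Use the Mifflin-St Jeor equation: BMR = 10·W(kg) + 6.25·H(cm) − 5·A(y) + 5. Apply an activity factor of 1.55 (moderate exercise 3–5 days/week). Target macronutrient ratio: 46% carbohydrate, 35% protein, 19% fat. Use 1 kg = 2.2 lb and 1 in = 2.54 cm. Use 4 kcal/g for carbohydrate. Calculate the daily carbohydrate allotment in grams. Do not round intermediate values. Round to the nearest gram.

Convert to metric: weight = 174 ÷ 2.2 = 79.0909 kg; height = 62 × 2.54 = 157.48 cm.
Mifflin-St Jeor (male): BMR = 10(79.0909) + 6.25(157.48) − 5(58) + 5 = 790.9091 + 984.25 − 290 + 5 = 1490.1591 kcal/day.
TEE = 1490.1591 × 1.55 = 2309.7466 kcal/day.
Carbohydrate energy = 46% × 2309.7466 = 1062.4834 kcal.
Carbohydrate = 1062.4834 ÷ 4 kcal/g = 265.6209 g.

266 g/day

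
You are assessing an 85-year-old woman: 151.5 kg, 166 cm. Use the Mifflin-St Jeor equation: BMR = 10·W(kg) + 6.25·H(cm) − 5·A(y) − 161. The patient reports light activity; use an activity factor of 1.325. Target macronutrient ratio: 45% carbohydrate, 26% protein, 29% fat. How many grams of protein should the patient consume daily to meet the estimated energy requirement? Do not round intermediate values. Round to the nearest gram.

Mifflin-St Jeor (female): BMR = 10(151.5) + 6.25(166) − 5(85) − 161 = 1515 + 1037.5 − 425 − 161 = 1966.5 kcal/day.
TEE = 1966.5 × 1.325 = 2605.6125 kcal/day.
Protein energy = 26% × 2605.6125 = 677.4593 kcal.
Protein = 677.4593 ÷ 4 kcal/g = 169.3648 g.

169 g/day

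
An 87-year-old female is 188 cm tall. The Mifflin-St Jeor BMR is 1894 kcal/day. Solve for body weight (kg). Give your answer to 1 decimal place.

131.5 kg

1894 = 10·W + 6.25(188) − 5(87) − 161
10·W = 1894 − 579 = 1315, so W = 131.5 kg.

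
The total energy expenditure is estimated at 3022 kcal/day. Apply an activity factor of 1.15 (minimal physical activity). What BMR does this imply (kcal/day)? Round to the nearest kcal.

BMR = TEE ÷ activity factor = 3022 ÷ 1.15 = 2627.8261 kcal/day.

2628 kcal/day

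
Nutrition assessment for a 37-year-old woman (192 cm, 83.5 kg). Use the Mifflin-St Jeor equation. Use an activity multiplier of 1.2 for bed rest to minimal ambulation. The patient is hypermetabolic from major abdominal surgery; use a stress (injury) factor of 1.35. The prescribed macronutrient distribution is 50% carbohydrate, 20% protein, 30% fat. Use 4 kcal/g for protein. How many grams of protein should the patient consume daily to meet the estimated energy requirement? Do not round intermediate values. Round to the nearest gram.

Mifflin-St Jeor (female): BMR = 10(83.5) + 6.25(192) − 5(37) − 161 = 835 + 1200 − 185 − 161 = 1689 kcal/day.
TEE = 1689 × 1.2 = 2026.8 kcal/day.
With stress factor 1.35: 2026.8 × 1.35 = 2736.18 kcal/day.
Protein energy = 20% × 2736.18 = 547.236 kcal.
Protein = 547.236 ÷ 4 kcal/g = 136.809 g.

137 g/day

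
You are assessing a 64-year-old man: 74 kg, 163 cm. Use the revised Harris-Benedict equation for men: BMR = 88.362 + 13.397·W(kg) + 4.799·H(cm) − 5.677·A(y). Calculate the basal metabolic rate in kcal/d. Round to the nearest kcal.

1499 kcal/d

Harris-Benedict: BMR = 88.362 + 13.397(74) + 4.799(163) − 5.677(64) = 1498.649 kcal/day.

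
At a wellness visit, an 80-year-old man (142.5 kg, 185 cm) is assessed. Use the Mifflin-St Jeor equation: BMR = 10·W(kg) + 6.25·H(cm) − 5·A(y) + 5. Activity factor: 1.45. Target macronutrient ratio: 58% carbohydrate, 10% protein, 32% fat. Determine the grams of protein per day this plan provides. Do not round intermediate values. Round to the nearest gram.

Mifflin-St Jeor (male): BMR = 10(142.5) + 6.25(185) − 5(80) + 5 = 1425 + 1156.25 − 400 + 5 = 2186.25 kcal/day.
TEE = 2186.25 × 1.45 = 3170.0625 kcal/day.
Protein energy = 10% × 3170.0625 = 317.0063 kcal.
Protein = 317.0063 ÷ 4 kcal/g = 79.2516 g.

79 g/day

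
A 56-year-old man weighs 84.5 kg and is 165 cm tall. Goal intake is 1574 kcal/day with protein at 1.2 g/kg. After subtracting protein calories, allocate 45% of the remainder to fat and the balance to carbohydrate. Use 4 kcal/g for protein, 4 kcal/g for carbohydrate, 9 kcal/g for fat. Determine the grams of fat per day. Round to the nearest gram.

58 g/day

Protein = 1.2 × 84.5 = 101.4 g → 101.4 × 4 = 405.6 kcal.
Non-protein calories = 1574 − 405.6 = 1168.4 kcal.
Fat: 45% × 1168.4 = 525.78 kcal; carbohydrate: 642.62 kcal.
Fat: 525.78 kcal ÷ 9 kcal/g = 58.42 g.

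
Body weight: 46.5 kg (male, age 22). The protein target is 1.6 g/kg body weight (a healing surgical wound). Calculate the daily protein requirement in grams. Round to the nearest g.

74 g/day

Protein = 1.6 g/kg × 46.5 kg = 74.4 g/day.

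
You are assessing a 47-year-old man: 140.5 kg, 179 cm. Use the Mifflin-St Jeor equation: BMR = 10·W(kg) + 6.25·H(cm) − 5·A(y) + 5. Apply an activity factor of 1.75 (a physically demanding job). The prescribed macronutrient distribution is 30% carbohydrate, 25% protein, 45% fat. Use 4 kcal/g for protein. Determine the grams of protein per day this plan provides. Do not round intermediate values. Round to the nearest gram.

251 g/day

Mifflin-St Jeor (male): BMR = 10(140.5) + 6.25(179) − 5(47) + 5 = 1405 + 1118.75 − 235 + 5 = 2293.75 kcal/day.
TEE = 2293.75 × 1.75 = 4014.0625 kcal/day.
Protein energy = 25% × 4014.0625 = 1003.5156 kcal.
Protein = 1003.5156 ÷ 4 kcal/g = 250.8789 g.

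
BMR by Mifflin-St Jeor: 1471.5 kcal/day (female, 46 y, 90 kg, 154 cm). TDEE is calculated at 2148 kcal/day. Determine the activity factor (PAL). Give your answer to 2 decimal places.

1.46

Activity factor = TEE ÷ BMR = 2148 ÷ 1471.5 = 1.46.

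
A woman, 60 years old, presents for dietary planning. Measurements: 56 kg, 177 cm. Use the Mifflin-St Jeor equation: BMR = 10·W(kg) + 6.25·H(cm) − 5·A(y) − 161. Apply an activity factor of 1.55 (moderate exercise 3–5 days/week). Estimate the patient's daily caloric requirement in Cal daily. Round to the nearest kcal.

Mifflin-St Jeor (female): BMR = 10(56) + 6.25(177) − 5(60) − 161 = 560 + 1106.25 − 300 − 161 = 1205.25 kcal/day.
TEE = BMR × activity factor = 1205.25 × 1.55 = 1868.1375 kcal/day.

1868 Cal daily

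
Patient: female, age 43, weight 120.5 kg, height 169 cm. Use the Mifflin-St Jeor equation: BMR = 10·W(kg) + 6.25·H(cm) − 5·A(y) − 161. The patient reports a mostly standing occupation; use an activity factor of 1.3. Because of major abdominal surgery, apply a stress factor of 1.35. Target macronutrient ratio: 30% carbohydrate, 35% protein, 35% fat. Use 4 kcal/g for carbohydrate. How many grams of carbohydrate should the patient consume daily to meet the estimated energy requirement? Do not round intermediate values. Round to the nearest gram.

248 g/day

Mifflin-St Jeor (female): BMR = 10(120.5) + 6.25(169) − 5(43) − 161 = 1205 + 1056.25 − 215 − 161 = 1885.25 kcal/day.
TEE = 1885.25 × 1.3 = 2450.825 kcal/day.
With stress factor 1.35: 2450.825 × 1.35 = 3308.6138 kcal/day.
Carbohydrate energy = 30% × 3308.6138 = 992.5841 kcal.
Carbohydrate = 992.5841 ÷ 4 kcal/g = 248.146 g.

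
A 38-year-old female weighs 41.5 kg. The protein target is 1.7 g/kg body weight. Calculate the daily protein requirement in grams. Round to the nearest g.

71 g/day

Protein = 1.7 g/kg × 41.5 kg = 70.55 g/day.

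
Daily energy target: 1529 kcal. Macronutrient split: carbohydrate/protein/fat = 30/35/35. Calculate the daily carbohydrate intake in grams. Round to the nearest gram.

Carbohydrate energy = 30% × 1529 = 458.7 kcal.
At 4 kcal/g: 458.7 ÷ 4 = 114.675 g.

115 g/day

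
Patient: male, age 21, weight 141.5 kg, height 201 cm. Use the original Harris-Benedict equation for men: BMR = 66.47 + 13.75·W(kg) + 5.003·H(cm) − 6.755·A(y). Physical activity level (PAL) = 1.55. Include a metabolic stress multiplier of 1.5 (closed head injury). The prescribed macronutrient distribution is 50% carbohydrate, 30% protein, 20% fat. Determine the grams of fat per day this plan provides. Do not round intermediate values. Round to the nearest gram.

Harris-Benedict: BMR = 66.47 + 13.75(141.5) + 5.003(201) − 6.755(21) = 2875.843 kcal/day.
TEE = 2875.843 × 1.55 = 4457.5567 kcal/day.
With stress factor 1.5: 4457.5567 × 1.5 = 6686.335 kcal/day.
Fat energy = 20% × 6686.335 = 1337.267 kcal.
Fat = 1337.267 ÷ 9 kcal/g = 148.5852 g.

149 g/day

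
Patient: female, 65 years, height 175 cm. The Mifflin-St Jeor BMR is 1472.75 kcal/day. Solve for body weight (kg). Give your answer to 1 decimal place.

1472.75 = 10·W + 6.25(175) − 5(65) − 161
10·W = 1472.75 − 607.75 = 865, so W = 86.5 kg.

86.5 kg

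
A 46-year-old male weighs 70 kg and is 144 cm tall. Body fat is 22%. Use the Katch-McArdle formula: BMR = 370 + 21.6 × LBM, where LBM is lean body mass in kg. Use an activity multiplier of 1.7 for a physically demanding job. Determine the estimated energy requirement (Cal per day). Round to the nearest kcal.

LBM = 70 × (1 − 0.22) = 54.6 kg. Katch-McArdle: BMR = 370 + 21.6 × 54.6 = 1549.36 kcal/day.
TEE = BMR × activity factor = 1549.36 × 1.7 = 2633.912 kcal/day.

2634 Cal per day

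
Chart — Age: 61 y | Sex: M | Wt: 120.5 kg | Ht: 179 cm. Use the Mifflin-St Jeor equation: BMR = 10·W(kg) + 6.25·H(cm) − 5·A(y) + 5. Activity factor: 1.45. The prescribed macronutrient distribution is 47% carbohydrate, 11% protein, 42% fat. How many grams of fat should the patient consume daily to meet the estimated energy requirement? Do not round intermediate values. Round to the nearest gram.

Mifflin-St Jeor (male): BMR = 10(120.5) + 6.25(179) − 5(61) + 5 = 1205 + 1118.75 − 305 + 5 = 2023.75 kcal/day.
TEE = 2023.75 × 1.45 = 2934.4375 kcal/day.
Fat energy = 42% × 2934.4375 = 1232.4638 kcal.
Fat = 1232.4638 ÷ 9 kcal/g = 136.9404 g.

137 g/day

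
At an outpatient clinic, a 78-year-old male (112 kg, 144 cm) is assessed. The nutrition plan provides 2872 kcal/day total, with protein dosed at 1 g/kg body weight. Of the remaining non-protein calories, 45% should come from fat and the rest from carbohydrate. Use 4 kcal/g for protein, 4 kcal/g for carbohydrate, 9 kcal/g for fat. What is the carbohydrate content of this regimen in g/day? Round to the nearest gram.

Protein = 1 × 112 = 112 g → 112 × 4 = 448 kcal.
Non-protein calories = 2872 − 448 = 2424 kcal.
Fat: 45% × 2424 = 1090.8 kcal; carbohydrate: 1333.2 kcal.
Carbohydrate: 1333.2 kcal ÷ 4 kcal/g = 333.3 g.

333 g/day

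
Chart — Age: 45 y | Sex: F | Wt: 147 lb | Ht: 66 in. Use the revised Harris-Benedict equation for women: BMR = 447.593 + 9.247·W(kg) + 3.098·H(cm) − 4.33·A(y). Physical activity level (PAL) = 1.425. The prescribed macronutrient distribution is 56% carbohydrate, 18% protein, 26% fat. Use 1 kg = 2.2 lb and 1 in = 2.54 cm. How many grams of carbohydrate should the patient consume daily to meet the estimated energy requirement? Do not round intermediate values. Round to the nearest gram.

Convert to metric: weight = 147 ÷ 2.2 = 66.8182 kg; height = 66 × 2.54 = 167.64 cm.
Harris-Benedict: BMR = 447.593 + 9.247(66.8182) + 3.098(167.64) − 4.33(45) = 1389.9594 kcal/day.
TEE = 1389.9594 × 1.425 = 1980.6922 kcal/day.
Carbohydrate energy = 56% × 1980.6922 = 1109.1876 kcal.
Carbohydrate = 1109.1876 ÷ 4 kcal/g = 277.2969 g.

277 g/day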